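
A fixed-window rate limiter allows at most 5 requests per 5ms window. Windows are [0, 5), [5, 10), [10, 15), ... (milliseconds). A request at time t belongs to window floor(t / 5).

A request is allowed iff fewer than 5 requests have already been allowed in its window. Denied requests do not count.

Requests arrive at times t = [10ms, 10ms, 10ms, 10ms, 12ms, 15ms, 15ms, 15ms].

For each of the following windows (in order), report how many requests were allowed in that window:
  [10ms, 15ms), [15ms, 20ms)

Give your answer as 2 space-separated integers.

Processing requests:
  req#1 t=10ms (window 2): ALLOW
  req#2 t=10ms (window 2): ALLOW
  req#3 t=10ms (window 2): ALLOW
  req#4 t=10ms (window 2): ALLOW
  req#5 t=12ms (window 2): ALLOW
  req#6 t=15ms (window 3): ALLOW
  req#7 t=15ms (window 3): ALLOW
  req#8 t=15ms (window 3): ALLOW

Allowed counts by window: 5 3

Answer: 5 3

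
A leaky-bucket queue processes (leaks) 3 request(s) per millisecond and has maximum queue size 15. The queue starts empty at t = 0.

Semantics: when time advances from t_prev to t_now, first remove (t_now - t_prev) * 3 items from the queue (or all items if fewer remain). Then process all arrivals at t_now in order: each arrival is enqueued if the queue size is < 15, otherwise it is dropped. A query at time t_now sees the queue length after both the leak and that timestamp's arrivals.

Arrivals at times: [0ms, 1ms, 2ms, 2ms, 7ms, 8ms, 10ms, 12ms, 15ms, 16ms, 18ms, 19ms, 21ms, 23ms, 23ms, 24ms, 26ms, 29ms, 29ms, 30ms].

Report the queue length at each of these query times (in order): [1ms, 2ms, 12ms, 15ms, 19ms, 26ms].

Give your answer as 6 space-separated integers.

Answer: 1 2 1 1 1 1

Derivation:
Queue lengths at query times:
  query t=1ms: backlog = 1
  query t=2ms: backlog = 2
  query t=12ms: backlog = 1
  query t=15ms: backlog = 1
  query t=19ms: backlog = 1
  query t=26ms: backlog = 1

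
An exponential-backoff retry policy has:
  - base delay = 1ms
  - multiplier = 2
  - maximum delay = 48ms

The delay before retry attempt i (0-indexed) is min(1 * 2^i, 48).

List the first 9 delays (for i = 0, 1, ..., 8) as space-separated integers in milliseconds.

Computing each delay:
  i=0: min(1*2^0, 48) = 1
  i=1: min(1*2^1, 48) = 2
  i=2: min(1*2^2, 48) = 4
  i=3: min(1*2^3, 48) = 8
  i=4: min(1*2^4, 48) = 16
  i=5: min(1*2^5, 48) = 32
  i=6: min(1*2^6, 48) = 48
  i=7: min(1*2^7, 48) = 48
  i=8: min(1*2^8, 48) = 48

Answer: 1 2 4 8 16 32 48 48 48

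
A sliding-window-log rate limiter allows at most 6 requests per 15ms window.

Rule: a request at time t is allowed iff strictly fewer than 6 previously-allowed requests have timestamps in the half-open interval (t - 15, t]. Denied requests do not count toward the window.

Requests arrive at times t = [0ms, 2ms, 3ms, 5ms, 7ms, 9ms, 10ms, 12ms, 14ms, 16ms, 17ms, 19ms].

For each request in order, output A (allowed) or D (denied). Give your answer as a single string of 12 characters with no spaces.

Answer: AAAAAADDDAAA

Derivation:
Tracking allowed requests in the window:
  req#1 t=0ms: ALLOW
  req#2 t=2ms: ALLOW
  req#3 t=3ms: ALLOW
  req#4 t=5ms: ALLOW
  req#5 t=7ms: ALLOW
  req#6 t=9ms: ALLOW
  req#7 t=10ms: DENY
  req#8 t=12ms: DENY
  req#9 t=14ms: DENY
  req#10 t=16ms: ALLOW
  req#11 t=17ms: ALLOW
  req#12 t=19ms: ALLOW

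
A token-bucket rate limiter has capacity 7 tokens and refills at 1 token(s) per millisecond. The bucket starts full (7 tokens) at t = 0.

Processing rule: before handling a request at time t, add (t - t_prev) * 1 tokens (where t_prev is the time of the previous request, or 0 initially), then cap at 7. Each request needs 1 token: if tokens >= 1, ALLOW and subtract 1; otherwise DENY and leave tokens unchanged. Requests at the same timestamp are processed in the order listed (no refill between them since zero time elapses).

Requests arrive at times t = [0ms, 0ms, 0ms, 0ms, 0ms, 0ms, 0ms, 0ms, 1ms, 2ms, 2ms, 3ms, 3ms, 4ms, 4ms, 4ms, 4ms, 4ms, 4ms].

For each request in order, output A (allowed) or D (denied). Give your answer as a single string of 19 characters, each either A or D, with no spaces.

Simulating step by step:
  req#1 t=0ms: ALLOW
  req#2 t=0ms: ALLOW
  req#3 t=0ms: ALLOW
  req#4 t=0ms: ALLOW
  req#5 t=0ms: ALLOW
  req#6 t=0ms: ALLOW
  req#7 t=0ms: ALLOW
  req#8 t=0ms: DENY
  req#9 t=1ms: ALLOW
  req#10 t=2ms: ALLOW
  req#11 t=2ms: DENY
  req#12 t=3ms: ALLOW
  req#13 t=3ms: DENY
  req#14 t=4ms: ALLOW
  req#15 t=4ms: DENY
  req#16 t=4ms: DENY
  req#17 t=4ms: DENY
  req#18 t=4ms: DENY
  req#19 t=4ms: DENY

Answer: AAAAAAADAADADADDDDD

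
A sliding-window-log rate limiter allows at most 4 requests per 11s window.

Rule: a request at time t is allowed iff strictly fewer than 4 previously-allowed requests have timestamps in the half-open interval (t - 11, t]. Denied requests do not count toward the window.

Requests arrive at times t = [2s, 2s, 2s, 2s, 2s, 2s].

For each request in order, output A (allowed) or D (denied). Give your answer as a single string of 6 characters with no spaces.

Answer: AAAADD

Derivation:
Tracking allowed requests in the window:
  req#1 t=2s: ALLOW
  req#2 t=2s: ALLOW
  req#3 t=2s: ALLOW
  req#4 t=2s: ALLOW
  req#5 t=2s: DENY
  req#6 t=2s: DENY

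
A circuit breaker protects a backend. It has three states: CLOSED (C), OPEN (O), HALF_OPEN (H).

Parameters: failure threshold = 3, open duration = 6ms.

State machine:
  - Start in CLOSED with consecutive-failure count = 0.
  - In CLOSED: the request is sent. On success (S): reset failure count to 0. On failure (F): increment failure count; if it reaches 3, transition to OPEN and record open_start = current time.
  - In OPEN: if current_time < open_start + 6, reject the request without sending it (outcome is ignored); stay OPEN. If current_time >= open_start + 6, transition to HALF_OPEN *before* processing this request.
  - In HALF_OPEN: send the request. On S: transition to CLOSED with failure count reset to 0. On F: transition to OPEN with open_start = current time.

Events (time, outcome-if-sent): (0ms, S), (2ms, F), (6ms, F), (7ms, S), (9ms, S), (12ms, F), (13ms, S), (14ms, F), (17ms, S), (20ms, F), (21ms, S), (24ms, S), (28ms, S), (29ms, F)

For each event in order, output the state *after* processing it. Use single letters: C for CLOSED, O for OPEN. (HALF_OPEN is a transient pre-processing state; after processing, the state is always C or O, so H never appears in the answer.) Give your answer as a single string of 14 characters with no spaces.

State after each event:
  event#1 t=0ms outcome=S: state=CLOSED
  event#2 t=2ms outcome=F: state=CLOSED
  event#3 t=6ms outcome=F: state=CLOSED
  event#4 t=7ms outcome=S: state=CLOSED
  event#5 t=9ms outcome=S: state=CLOSED
  event#6 t=12ms outcome=F: state=CLOSED
  event#7 t=13ms outcome=S: state=CLOSED
  event#8 t=14ms outcome=F: state=CLOSED
  event#9 t=17ms outcome=S: state=CLOSED
  event#10 t=20ms outcome=F: state=CLOSED
  event#11 t=21ms outcome=S: state=CLOSED
  event#12 t=24ms outcome=S: state=CLOSED
  event#13 t=28ms outcome=S: state=CLOSED
  event#14 t=29ms outcome=F: state=CLOSED

Answer: CCCCCCCCCCCCCC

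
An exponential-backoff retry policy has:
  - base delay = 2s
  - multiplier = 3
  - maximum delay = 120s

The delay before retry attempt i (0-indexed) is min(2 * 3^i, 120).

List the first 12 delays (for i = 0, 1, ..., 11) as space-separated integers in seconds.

Answer: 2 6 18 54 120 120 120 120 120 120 120 120

Derivation:
Computing each delay:
  i=0: min(2*3^0, 120) = 2
  i=1: min(2*3^1, 120) = 6
  i=2: min(2*3^2, 120) = 18
  i=3: min(2*3^3, 120) = 54
  i=4: min(2*3^4, 120) = 120
  i=5: min(2*3^5, 120) = 120
  i=6: min(2*3^6, 120) = 120
  i=7: min(2*3^7, 120) = 120
  i=8: min(2*3^8, 120) = 120
  i=9: min(2*3^9, 120) = 120
  i=10: min(2*3^10, 120) = 120
  i=11: min(2*3^11, 120) = 120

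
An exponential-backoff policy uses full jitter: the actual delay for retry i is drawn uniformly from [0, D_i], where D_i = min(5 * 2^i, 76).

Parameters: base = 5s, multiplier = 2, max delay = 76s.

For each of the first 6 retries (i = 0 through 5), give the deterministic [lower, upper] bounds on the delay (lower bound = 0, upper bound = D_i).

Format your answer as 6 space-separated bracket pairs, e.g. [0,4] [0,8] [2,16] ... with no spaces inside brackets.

Answer: [0,5] [0,10] [0,20] [0,40] [0,76] [0,76]

Derivation:
Computing bounds per retry:
  i=0: D_i=min(5*2^0,76)=5, bounds=[0,5]
  i=1: D_i=min(5*2^1,76)=10, bounds=[0,10]
  i=2: D_i=min(5*2^2,76)=20, bounds=[0,20]
  i=3: D_i=min(5*2^3,76)=40, bounds=[0,40]
  i=4: D_i=min(5*2^4,76)=76, bounds=[0,76]
  i=5: D_i=min(5*2^5,76)=76, bounds=[0,76]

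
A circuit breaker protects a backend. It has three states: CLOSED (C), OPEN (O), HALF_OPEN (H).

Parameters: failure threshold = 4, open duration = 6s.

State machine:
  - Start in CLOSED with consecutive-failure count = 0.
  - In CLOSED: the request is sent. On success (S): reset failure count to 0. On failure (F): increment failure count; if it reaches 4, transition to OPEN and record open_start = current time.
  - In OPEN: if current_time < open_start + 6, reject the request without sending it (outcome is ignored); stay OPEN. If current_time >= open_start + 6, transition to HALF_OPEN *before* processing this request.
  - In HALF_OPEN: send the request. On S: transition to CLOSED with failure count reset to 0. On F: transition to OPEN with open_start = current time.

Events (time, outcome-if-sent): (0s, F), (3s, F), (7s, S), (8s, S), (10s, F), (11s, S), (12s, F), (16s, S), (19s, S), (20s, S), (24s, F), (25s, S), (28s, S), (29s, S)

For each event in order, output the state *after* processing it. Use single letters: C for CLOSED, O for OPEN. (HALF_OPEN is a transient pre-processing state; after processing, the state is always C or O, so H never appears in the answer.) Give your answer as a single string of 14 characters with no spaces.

Answer: CCCCCCCCCCCCCC

Derivation:
State after each event:
  event#1 t=0s outcome=F: state=CLOSED
  event#2 t=3s outcome=F: state=CLOSED
  event#3 t=7s outcome=S: state=CLOSED
  event#4 t=8s outcome=S: state=CLOSED
  event#5 t=10s outcome=F: state=CLOSED
  event#6 t=11s outcome=S: state=CLOSED
  event#7 t=12s outcome=F: state=CLOSED
  event#8 t=16s outcome=S: state=CLOSED
  event#9 t=19s outcome=S: state=CLOSED
  event#10 t=20s outcome=S: state=CLOSED
  event#11 t=24s outcome=F: state=CLOSED
  event#12 t=25s outcome=S: state=CLOSED
  event#13 t=28s outcome=S: state=CLOSED
  event#14 t=29s outcome=S: state=CLOSED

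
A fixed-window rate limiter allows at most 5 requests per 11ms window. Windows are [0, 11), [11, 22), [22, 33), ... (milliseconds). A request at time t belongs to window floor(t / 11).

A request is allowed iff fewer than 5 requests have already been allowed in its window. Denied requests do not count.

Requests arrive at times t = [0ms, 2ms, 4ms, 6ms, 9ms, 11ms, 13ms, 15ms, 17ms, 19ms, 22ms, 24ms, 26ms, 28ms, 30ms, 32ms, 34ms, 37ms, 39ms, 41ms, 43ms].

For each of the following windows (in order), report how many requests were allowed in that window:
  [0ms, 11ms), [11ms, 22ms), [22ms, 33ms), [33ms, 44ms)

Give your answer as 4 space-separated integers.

Processing requests:
  req#1 t=0ms (window 0): ALLOW
  req#2 t=2ms (window 0): ALLOW
  req#3 t=4ms (window 0): ALLOW
  req#4 t=6ms (window 0): ALLOW
  req#5 t=9ms (window 0): ALLOW
  req#6 t=11ms (window 1): ALLOW
  req#7 t=13ms (window 1): ALLOW
  req#8 t=15ms (window 1): ALLOW
  req#9 t=17ms (window 1): ALLOW
  req#10 t=19ms (window 1): ALLOW
  req#11 t=22ms (window 2): ALLOW
  req#12 t=24ms (window 2): ALLOW
  req#13 t=26ms (window 2): ALLOW
  req#14 t=28ms (window 2): ALLOW
  req#15 t=30ms (window 2): ALLOW
  req#16 t=32ms (window 2): DENY
  req#17 t=34ms (window 3): ALLOW
  req#18 t=37ms (window 3): ALLOW
  req#19 t=39ms (window 3): ALLOW
  req#20 t=41ms (window 3): ALLOW
  req#21 t=43ms (window 3): ALLOW

Allowed counts by window: 5 5 5 5

Answer: 5 5 5 5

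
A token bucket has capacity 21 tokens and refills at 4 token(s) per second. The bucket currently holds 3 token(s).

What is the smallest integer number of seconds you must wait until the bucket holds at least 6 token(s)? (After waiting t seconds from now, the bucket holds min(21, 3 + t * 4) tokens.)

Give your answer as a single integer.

Answer: 1

Derivation:
Need 3 + t * 4 >= 6, so t >= 3/4.
Smallest integer t = ceil(3/4) = 1.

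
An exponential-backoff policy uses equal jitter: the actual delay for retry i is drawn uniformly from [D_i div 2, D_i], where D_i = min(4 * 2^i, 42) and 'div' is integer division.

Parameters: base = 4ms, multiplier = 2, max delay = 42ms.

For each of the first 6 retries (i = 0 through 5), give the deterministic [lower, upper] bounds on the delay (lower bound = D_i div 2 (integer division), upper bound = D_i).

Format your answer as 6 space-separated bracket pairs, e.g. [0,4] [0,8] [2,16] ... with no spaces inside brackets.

Answer: [2,4] [4,8] [8,16] [16,32] [21,42] [21,42]

Derivation:
Computing bounds per retry:
  i=0: D_i=min(4*2^0,42)=4, bounds=[2,4]
  i=1: D_i=min(4*2^1,42)=8, bounds=[4,8]
  i=2: D_i=min(4*2^2,42)=16, bounds=[8,16]
  i=3: D_i=min(4*2^3,42)=32, bounds=[16,32]
  i=4: D_i=min(4*2^4,42)=42, bounds=[21,42]
  i=5: D_i=min(4*2^5,42)=42, bounds=[21,42]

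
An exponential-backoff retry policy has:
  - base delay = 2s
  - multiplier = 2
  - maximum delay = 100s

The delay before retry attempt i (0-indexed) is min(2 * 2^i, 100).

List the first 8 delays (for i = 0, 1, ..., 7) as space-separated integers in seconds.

Answer: 2 4 8 16 32 64 100 100

Derivation:
Computing each delay:
  i=0: min(2*2^0, 100) = 2
  i=1: min(2*2^1, 100) = 4
  i=2: min(2*2^2, 100) = 8
  i=3: min(2*2^3, 100) = 16
  i=4: min(2*2^4, 100) = 32
  i=5: min(2*2^5, 100) = 64
  i=6: min(2*2^6, 100) = 100
  i=7: min(2*2^7, 100) = 100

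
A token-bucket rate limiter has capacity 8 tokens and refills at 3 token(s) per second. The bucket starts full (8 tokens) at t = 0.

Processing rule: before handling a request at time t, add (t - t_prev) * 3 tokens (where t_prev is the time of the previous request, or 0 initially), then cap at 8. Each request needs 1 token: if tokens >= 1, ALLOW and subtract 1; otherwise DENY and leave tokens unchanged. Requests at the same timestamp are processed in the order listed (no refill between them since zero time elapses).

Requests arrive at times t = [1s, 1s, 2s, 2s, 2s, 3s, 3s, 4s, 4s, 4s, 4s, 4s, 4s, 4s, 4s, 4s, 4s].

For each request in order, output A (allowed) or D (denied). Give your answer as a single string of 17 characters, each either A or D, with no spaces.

Answer: AAAAAAAAAAAAAAADD

Derivation:
Simulating step by step:
  req#1 t=1s: ALLOW
  req#2 t=1s: ALLOW
  req#3 t=2s: ALLOW
  req#4 t=2s: ALLOW
  req#5 t=2s: ALLOW
  req#6 t=3s: ALLOW
  req#7 t=3s: ALLOW
  req#8 t=4s: ALLOW
  req#9 t=4s: ALLOW
  req#10 t=4s: ALLOW
  req#11 t=4s: ALLOW
  req#12 t=4s: ALLOW
  req#13 t=4s: ALLOW
  req#14 t=4s: ALLOW
  req#15 t=4s: ALLOW
  req#16 t=4s: DENY
  req#17 t=4s: DENY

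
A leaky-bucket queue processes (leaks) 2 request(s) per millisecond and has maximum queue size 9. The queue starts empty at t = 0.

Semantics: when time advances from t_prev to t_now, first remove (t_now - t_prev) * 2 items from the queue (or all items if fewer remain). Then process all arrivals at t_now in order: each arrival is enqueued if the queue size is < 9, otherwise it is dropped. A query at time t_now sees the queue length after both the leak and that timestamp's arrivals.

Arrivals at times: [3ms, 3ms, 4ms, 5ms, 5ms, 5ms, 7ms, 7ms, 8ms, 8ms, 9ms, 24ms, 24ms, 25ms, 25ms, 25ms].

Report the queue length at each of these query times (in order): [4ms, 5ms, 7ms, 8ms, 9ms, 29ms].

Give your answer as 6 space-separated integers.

Answer: 1 3 2 2 1 0

Derivation:
Queue lengths at query times:
  query t=4ms: backlog = 1
  query t=5ms: backlog = 3
  query t=7ms: backlog = 2
  query t=8ms: backlog = 2
  query t=9ms: backlog = 1
  query t=29ms: backlog = 0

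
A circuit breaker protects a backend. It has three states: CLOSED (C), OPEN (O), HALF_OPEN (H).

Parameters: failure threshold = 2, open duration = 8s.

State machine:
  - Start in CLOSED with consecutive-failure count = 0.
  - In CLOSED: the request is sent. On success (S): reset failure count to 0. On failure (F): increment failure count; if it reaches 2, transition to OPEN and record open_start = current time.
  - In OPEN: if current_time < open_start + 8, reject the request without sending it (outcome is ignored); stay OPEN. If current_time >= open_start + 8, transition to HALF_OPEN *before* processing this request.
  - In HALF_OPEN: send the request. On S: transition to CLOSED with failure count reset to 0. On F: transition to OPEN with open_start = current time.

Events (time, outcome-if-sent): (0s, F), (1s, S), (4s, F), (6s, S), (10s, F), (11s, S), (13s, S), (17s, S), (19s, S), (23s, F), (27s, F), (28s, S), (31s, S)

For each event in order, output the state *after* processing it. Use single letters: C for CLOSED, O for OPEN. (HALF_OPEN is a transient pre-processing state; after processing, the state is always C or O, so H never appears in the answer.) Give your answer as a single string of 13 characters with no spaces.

Answer: CCCCCCCCCCOOO

Derivation:
State after each event:
  event#1 t=0s outcome=F: state=CLOSED
  event#2 t=1s outcome=S: state=CLOSED
  event#3 t=4s outcome=F: state=CLOSED
  event#4 t=6s outcome=S: state=CLOSED
  event#5 t=10s outcome=F: state=CLOSED
  event#6 t=11s outcome=S: state=CLOSED
  event#7 t=13s outcome=S: state=CLOSED
  event#8 t=17s outcome=S: state=CLOSED
  event#9 t=19s outcome=S: state=CLOSED
  event#10 t=23s outcome=F: state=CLOSED
  event#11 t=27s outcome=F: state=OPEN
  event#12 t=28s outcome=S: state=OPEN
  event#13 t=31s outcome=S: state=OPEN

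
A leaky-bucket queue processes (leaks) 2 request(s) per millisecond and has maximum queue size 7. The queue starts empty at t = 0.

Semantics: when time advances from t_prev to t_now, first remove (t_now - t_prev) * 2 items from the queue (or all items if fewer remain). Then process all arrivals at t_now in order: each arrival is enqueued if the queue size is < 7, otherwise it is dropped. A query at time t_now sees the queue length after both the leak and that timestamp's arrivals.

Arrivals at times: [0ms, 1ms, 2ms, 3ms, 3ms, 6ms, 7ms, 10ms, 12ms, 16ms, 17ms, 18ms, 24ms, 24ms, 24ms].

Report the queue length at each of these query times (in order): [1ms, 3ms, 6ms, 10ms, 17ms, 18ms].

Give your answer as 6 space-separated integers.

Queue lengths at query times:
  query t=1ms: backlog = 1
  query t=3ms: backlog = 2
  query t=6ms: backlog = 1
  query t=10ms: backlog = 1
  query t=17ms: backlog = 1
  query t=18ms: backlog = 1

Answer: 1 2 1 1 1 1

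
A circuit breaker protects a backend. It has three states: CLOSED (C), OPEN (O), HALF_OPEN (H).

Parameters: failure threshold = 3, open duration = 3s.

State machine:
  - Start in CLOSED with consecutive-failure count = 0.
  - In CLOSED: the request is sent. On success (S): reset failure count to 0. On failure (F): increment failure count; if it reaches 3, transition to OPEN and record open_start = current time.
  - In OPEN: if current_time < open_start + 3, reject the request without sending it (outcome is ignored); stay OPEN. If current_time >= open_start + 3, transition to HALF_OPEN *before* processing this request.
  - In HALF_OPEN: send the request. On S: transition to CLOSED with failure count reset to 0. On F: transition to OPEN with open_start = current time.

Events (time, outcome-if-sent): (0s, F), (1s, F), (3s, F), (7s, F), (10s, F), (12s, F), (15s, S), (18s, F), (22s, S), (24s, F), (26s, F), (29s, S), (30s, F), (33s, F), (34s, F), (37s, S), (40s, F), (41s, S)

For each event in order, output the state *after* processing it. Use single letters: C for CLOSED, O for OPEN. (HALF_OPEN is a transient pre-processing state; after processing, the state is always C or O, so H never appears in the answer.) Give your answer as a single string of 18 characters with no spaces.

Answer: CCOOOOCCCCCCCCOCCC

Derivation:
State after each event:
  event#1 t=0s outcome=F: state=CLOSED
  event#2 t=1s outcome=F: state=CLOSED
  event#3 t=3s outcome=F: state=OPEN
  event#4 t=7s outcome=F: state=OPEN
  event#5 t=10s outcome=F: state=OPEN
  event#6 t=12s outcome=F: state=OPEN
  event#7 t=15s outcome=S: state=CLOSED
  event#8 t=18s outcome=F: state=CLOSED
  event#9 t=22s outcome=S: state=CLOSED
  event#10 t=24s outcome=F: state=CLOSED
  event#11 t=26s outcome=F: state=CLOSED
  event#12 t=29s outcome=S: state=CLOSED
  event#13 t=30s outcome=F: state=CLOSED
  event#14 t=33s outcome=F: state=CLOSED
  event#15 t=34s outcome=F: state=OPEN
  event#16 t=37s outcome=S: state=CLOSED
  event#17 t=40s outcome=F: state=CLOSED
  event#18 t=41s outcome=S: state=CLOSED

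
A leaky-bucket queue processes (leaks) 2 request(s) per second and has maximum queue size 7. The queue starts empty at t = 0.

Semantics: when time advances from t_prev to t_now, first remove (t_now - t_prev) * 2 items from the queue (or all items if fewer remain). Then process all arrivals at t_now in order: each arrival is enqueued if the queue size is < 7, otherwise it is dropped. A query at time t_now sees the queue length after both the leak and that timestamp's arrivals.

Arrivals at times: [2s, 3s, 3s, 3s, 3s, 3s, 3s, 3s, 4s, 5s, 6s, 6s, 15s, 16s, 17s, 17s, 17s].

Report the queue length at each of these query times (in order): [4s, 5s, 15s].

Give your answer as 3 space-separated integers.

Answer: 6 5 1

Derivation:
Queue lengths at query times:
  query t=4s: backlog = 6
  query t=5s: backlog = 5
  query t=15s: backlog = 1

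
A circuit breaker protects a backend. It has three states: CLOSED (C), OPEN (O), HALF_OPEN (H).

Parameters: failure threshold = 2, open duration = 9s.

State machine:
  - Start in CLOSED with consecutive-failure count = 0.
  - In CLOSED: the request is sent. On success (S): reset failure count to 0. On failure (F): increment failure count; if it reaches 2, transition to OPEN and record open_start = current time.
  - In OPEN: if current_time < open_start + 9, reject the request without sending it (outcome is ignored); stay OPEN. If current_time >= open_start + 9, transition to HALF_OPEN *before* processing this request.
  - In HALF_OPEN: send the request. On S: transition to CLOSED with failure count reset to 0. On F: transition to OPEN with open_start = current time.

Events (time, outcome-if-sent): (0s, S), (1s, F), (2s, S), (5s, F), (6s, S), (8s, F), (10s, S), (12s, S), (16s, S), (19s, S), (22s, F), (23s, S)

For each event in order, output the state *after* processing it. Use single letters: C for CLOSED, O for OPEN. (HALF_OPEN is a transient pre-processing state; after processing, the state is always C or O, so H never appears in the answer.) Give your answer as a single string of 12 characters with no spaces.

Answer: CCCCCCCCCCCC

Derivation:
State after each event:
  event#1 t=0s outcome=S: state=CLOSED
  event#2 t=1s outcome=F: state=CLOSED
  event#3 t=2s outcome=S: state=CLOSED
  event#4 t=5s outcome=F: state=CLOSED
  event#5 t=6s outcome=S: state=CLOSED
  event#6 t=8s outcome=F: state=CLOSED
  event#7 t=10s outcome=S: state=CLOSED
  event#8 t=12s outcome=S: state=CLOSED
  event#9 t=16s outcome=S: state=CLOSED
  event#10 t=19s outcome=S: state=CLOSED
  event#11 t=22s outcome=F: state=CLOSED
  event#12 t=23s outcome=S: state=CLOSED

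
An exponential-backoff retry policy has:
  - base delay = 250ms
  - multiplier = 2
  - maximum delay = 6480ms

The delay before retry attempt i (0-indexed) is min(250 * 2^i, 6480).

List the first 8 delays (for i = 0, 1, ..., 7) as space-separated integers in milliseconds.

Computing each delay:
  i=0: min(250*2^0, 6480) = 250
  i=1: min(250*2^1, 6480) = 500
  i=2: min(250*2^2, 6480) = 1000
  i=3: min(250*2^3, 6480) = 2000
  i=4: min(250*2^4, 6480) = 4000
  i=5: min(250*2^5, 6480) = 6480
  i=6: min(250*2^6, 6480) = 6480
  i=7: min(250*2^7, 6480) = 6480

Answer: 250 500 1000 2000 4000 6480 6480 6480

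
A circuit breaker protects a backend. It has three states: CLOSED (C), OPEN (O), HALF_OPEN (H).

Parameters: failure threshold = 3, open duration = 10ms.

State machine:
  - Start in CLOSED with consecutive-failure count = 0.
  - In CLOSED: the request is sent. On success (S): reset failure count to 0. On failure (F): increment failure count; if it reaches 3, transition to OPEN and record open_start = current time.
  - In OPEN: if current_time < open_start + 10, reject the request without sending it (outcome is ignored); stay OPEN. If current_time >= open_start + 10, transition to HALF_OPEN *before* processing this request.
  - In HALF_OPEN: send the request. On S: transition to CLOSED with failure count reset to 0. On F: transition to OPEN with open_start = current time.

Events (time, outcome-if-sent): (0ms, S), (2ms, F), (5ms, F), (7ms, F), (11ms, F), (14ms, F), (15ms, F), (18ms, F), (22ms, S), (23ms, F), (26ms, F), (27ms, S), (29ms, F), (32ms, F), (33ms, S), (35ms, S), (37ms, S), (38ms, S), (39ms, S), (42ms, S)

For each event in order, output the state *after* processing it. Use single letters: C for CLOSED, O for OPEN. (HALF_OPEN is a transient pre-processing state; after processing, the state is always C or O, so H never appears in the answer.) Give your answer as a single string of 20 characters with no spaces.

State after each event:
  event#1 t=0ms outcome=S: state=CLOSED
  event#2 t=2ms outcome=F: state=CLOSED
  event#3 t=5ms outcome=F: state=CLOSED
  event#4 t=7ms outcome=F: state=OPEN
  event#5 t=11ms outcome=F: state=OPEN
  event#6 t=14ms outcome=F: state=OPEN
  event#7 t=15ms outcome=F: state=OPEN
  event#8 t=18ms outcome=F: state=OPEN
  event#9 t=22ms outcome=S: state=OPEN
  event#10 t=23ms outcome=F: state=OPEN
  event#11 t=26ms outcome=F: state=OPEN
  event#12 t=27ms outcome=S: state=OPEN
  event#13 t=29ms outcome=F: state=OPEN
  event#14 t=32ms outcome=F: state=OPEN
  event#15 t=33ms outcome=S: state=OPEN
  event#16 t=35ms outcome=S: state=OPEN
  event#17 t=37ms outcome=S: state=OPEN
  event#18 t=38ms outcome=S: state=OPEN
  event#19 t=39ms outcome=S: state=CLOSED
  event#20 t=42ms outcome=S: state=CLOSED

Answer: CCCOOOOOOOOOOOOOOOCC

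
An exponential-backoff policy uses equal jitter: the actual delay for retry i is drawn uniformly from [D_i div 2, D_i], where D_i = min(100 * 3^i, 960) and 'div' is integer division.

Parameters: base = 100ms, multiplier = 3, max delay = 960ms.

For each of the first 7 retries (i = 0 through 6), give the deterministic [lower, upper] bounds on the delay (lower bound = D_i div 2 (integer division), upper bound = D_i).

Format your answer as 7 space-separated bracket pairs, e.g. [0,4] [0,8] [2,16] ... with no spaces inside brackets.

Computing bounds per retry:
  i=0: D_i=min(100*3^0,960)=100, bounds=[50,100]
  i=1: D_i=min(100*3^1,960)=300, bounds=[150,300]
  i=2: D_i=min(100*3^2,960)=900, bounds=[450,900]
  i=3: D_i=min(100*3^3,960)=960, bounds=[480,960]
  i=4: D_i=min(100*3^4,960)=960, bounds=[480,960]
  i=5: D_i=min(100*3^5,960)=960, bounds=[480,960]
  i=6: D_i=min(100*3^6,960)=960, bounds=[480,960]

Answer: [50,100] [150,300] [450,900] [480,960] [480,960] [480,960] [480,960]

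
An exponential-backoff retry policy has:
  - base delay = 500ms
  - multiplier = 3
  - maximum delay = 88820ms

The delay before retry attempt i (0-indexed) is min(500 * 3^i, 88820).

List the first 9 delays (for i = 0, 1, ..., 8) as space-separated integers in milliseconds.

Answer: 500 1500 4500 13500 40500 88820 88820 88820 88820

Derivation:
Computing each delay:
  i=0: min(500*3^0, 88820) = 500
  i=1: min(500*3^1, 88820) = 1500
  i=2: min(500*3^2, 88820) = 4500
  i=3: min(500*3^3, 88820) = 13500
  i=4: min(500*3^4, 88820) = 40500
  i=5: min(500*3^5, 88820) = 88820
  i=6: min(500*3^6, 88820) = 88820
  i=7: min(500*3^7, 88820) = 88820
  i=8: min(500*3^8, 88820) = 88820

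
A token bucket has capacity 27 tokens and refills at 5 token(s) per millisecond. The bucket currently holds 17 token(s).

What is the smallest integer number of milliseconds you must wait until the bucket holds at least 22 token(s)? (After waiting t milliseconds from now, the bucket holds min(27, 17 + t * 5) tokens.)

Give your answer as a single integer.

Need 17 + t * 5 >= 22, so t >= 5/5.
Smallest integer t = ceil(5/5) = 1.

Answer: 1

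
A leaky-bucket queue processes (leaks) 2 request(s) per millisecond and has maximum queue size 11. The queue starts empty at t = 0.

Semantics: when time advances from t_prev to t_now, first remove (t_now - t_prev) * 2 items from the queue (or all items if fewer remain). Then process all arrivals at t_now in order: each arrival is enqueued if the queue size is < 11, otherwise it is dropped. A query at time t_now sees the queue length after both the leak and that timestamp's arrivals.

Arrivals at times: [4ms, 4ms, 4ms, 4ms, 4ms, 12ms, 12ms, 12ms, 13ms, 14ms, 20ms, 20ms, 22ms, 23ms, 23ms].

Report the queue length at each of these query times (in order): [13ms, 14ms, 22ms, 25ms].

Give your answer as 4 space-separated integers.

Answer: 2 1 1 0

Derivation:
Queue lengths at query times:
  query t=13ms: backlog = 2
  query t=14ms: backlog = 1
  query t=22ms: backlog = 1
  query t=25ms: backlog = 0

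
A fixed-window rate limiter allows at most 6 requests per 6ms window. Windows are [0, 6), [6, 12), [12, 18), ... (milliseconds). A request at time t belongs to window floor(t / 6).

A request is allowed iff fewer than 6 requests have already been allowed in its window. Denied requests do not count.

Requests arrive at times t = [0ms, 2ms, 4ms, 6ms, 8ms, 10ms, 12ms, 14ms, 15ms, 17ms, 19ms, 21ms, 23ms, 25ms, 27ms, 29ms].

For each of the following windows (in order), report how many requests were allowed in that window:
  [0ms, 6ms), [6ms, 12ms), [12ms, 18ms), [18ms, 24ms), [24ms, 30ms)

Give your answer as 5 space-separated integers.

Processing requests:
  req#1 t=0ms (window 0): ALLOW
  req#2 t=2ms (window 0): ALLOW
  req#3 t=4ms (window 0): ALLOW
  req#4 t=6ms (window 1): ALLOW
  req#5 t=8ms (window 1): ALLOW
  req#6 t=10ms (window 1): ALLOW
  req#7 t=12ms (window 2): ALLOW
  req#8 t=14ms (window 2): ALLOW
  req#9 t=15ms (window 2): ALLOW
  req#10 t=17ms (window 2): ALLOW
  req#11 t=19ms (window 3): ALLOW
  req#12 t=21ms (window 3): ALLOW
  req#13 t=23ms (window 3): ALLOW
  req#14 t=25ms (window 4): ALLOW
  req#15 t=27ms (window 4): ALLOW
  req#16 t=29ms (window 4): ALLOW

Allowed counts by window: 3 3 4 3 3

Answer: 3 3 4 3 3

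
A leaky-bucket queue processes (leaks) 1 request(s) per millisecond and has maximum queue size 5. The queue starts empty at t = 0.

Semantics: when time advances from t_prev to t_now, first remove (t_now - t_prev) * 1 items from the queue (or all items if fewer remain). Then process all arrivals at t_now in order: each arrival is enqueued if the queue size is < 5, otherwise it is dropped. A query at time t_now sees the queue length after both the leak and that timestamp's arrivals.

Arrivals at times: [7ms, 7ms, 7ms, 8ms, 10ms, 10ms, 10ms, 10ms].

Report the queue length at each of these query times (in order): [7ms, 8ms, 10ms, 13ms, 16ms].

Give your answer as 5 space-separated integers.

Answer: 3 3 5 2 0

Derivation:
Queue lengths at query times:
  query t=7ms: backlog = 3
  query t=8ms: backlog = 3
  query t=10ms: backlog = 5
  query t=13ms: backlog = 2
  query t=16ms: backlog = 0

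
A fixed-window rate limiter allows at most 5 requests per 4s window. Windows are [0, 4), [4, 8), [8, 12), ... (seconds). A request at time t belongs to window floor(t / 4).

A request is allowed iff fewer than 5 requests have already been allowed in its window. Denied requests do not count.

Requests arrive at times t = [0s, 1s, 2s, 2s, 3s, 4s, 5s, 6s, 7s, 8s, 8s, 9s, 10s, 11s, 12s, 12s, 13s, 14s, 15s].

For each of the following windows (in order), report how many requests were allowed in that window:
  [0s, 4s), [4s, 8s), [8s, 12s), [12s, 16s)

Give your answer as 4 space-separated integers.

Answer: 5 4 5 5

Derivation:
Processing requests:
  req#1 t=0s (window 0): ALLOW
  req#2 t=1s (window 0): ALLOW
  req#3 t=2s (window 0): ALLOW
  req#4 t=2s (window 0): ALLOW
  req#5 t=3s (window 0): ALLOW
  req#6 t=4s (window 1): ALLOW
  req#7 t=5s (window 1): ALLOW
  req#8 t=6s (window 1): ALLOW
  req#9 t=7s (window 1): ALLOW
  req#10 t=8s (window 2): ALLOW
  req#11 t=8s (window 2): ALLOW
  req#12 t=9s (window 2): ALLOW
  req#13 t=10s (window 2): ALLOW
  req#14 t=11s (window 2): ALLOW
  req#15 t=12s (window 3): ALLOW
  req#16 t=12s (window 3): ALLOW
  req#17 t=13s (window 3): ALLOW
  req#18 t=14s (window 3): ALLOW
  req#19 t=15s (window 3): ALLOW

Allowed counts by window: 5 4 5 5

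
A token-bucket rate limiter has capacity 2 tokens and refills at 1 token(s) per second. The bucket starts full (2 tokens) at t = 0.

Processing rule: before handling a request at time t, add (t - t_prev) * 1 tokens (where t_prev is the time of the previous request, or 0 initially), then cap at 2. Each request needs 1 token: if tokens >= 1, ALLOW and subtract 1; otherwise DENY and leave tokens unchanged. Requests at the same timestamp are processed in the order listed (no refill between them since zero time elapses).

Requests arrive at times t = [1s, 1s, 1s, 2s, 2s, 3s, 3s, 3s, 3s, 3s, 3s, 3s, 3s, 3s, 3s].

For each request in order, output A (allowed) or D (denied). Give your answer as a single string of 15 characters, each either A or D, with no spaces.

Simulating step by step:
  req#1 t=1s: ALLOW
  req#2 t=1s: ALLOW
  req#3 t=1s: DENY
  req#4 t=2s: ALLOW
  req#5 t=2s: DENY
  req#6 t=3s: ALLOW
  req#7 t=3s: DENY
  req#8 t=3s: DENY
  req#9 t=3s: DENY
  req#10 t=3s: DENY
  req#11 t=3s: DENY
  req#12 t=3s: DENY
  req#13 t=3s: DENY
  req#14 t=3s: DENY
  req#15 t=3s: DENY

Answer: AADADADDDDDDDDD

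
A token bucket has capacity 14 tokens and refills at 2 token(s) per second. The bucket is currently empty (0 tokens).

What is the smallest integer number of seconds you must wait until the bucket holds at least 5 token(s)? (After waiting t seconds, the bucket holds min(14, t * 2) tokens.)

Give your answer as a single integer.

Answer: 3

Derivation:
Need t * 2 >= 5, so t >= 5/2.
Smallest integer t = ceil(5/2) = 3.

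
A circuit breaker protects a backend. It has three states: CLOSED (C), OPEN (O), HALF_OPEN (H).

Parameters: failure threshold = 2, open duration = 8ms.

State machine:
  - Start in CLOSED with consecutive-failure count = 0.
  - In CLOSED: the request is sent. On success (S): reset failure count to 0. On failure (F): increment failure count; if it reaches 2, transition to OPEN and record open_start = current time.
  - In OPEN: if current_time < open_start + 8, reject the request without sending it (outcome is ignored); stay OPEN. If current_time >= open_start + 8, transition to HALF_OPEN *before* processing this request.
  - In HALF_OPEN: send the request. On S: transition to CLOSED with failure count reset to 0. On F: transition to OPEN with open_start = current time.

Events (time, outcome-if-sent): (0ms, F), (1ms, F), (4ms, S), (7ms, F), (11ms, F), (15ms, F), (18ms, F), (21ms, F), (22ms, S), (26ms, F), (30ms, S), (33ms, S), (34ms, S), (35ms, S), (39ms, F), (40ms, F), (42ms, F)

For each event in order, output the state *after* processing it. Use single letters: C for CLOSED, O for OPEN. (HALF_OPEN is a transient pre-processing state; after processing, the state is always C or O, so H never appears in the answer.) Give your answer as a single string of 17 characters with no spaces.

State after each event:
  event#1 t=0ms outcome=F: state=CLOSED
  event#2 t=1ms outcome=F: state=OPEN
  event#3 t=4ms outcome=S: state=OPEN
  event#4 t=7ms outcome=F: state=OPEN
  event#5 t=11ms outcome=F: state=OPEN
  event#6 t=15ms outcome=F: state=OPEN
  event#7 t=18ms outcome=F: state=OPEN
  event#8 t=21ms outcome=F: state=OPEN
  event#9 t=22ms outcome=S: state=OPEN
  event#10 t=26ms outcome=F: state=OPEN
  event#11 t=30ms outcome=S: state=CLOSED
  event#12 t=33ms outcome=S: state=CLOSED
  event#13 t=34ms outcome=S: state=CLOSED
  event#14 t=35ms outcome=S: state=CLOSED
  event#15 t=39ms outcome=F: state=CLOSED
  event#16 t=40ms outcome=F: state=OPEN
  event#17 t=42ms outcome=F: state=OPEN

Answer: COOOOOOOOOCCCCCOO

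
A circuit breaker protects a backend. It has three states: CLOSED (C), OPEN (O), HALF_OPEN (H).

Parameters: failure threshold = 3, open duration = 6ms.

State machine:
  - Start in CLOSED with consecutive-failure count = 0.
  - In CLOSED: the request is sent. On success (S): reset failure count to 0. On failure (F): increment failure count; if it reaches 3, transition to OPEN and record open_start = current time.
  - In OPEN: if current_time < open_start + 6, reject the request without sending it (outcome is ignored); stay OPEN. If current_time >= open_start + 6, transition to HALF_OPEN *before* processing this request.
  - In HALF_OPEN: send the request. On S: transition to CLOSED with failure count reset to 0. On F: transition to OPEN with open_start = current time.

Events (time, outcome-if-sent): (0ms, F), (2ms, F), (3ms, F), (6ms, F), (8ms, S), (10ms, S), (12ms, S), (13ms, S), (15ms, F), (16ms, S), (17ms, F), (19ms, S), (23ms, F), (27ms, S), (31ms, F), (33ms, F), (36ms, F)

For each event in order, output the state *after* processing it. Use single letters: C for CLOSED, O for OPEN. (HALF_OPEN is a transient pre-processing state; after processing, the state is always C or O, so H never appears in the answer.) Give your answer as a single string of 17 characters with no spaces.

Answer: CCOOOCCCCCCCCCCCO

Derivation:
State after each event:
  event#1 t=0ms outcome=F: state=CLOSED
  event#2 t=2ms outcome=F: state=CLOSED
  event#3 t=3ms outcome=F: state=OPEN
  event#4 t=6ms outcome=F: state=OPEN
  event#5 t=8ms outcome=S: state=OPEN
  event#6 t=10ms outcome=S: state=CLOSED
  event#7 t=12ms outcome=S: state=CLOSED
  event#8 t=13ms outcome=S: state=CLOSED
  event#9 t=15ms outcome=F: state=CLOSED
  event#10 t=16ms outcome=S: state=CLOSED
  event#11 t=17ms outcome=F: state=CLOSED
  event#12 t=19ms outcome=S: state=CLOSED
  event#13 t=23ms outcome=F: state=CLOSED
  event#14 t=27ms outcome=S: state=CLOSED
  event#15 t=31ms outcome=F: state=CLOSED
  event#16 t=33ms outcome=F: state=CLOSED
  event#17 t=36ms outcome=F: state=OPEN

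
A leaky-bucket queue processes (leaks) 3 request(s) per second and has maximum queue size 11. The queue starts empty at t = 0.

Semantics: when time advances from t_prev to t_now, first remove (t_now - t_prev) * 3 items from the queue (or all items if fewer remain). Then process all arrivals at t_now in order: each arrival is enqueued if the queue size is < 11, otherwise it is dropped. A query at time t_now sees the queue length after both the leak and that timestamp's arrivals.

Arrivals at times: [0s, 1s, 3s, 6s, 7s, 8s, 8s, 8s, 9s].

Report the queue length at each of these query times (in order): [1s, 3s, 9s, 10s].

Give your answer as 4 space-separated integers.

Answer: 1 1 1 0

Derivation:
Queue lengths at query times:
  query t=1s: backlog = 1
  query t=3s: backlog = 1
  query t=9s: backlog = 1
  query t=10s: backlog = 0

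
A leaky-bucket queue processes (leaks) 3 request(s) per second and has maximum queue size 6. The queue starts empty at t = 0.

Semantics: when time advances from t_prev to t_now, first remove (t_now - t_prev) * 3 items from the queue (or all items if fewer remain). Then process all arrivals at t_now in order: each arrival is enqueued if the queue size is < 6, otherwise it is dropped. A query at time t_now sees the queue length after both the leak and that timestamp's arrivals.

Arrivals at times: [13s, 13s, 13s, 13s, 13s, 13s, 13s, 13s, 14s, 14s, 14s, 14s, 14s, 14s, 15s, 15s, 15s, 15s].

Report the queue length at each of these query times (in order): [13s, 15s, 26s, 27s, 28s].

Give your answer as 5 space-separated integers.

Queue lengths at query times:
  query t=13s: backlog = 6
  query t=15s: backlog = 6
  query t=26s: backlog = 0
  query t=27s: backlog = 0
  query t=28s: backlog = 0

Answer: 6 6 0 0 0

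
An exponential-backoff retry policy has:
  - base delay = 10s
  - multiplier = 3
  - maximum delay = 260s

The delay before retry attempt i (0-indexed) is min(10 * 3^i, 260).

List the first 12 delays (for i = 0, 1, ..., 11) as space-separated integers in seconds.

Computing each delay:
  i=0: min(10*3^0, 260) = 10
  i=1: min(10*3^1, 260) = 30
  i=2: min(10*3^2, 260) = 90
  i=3: min(10*3^3, 260) = 260
  i=4: min(10*3^4, 260) = 260
  i=5: min(10*3^5, 260) = 260
  i=6: min(10*3^6, 260) = 260
  i=7: min(10*3^7, 260) = 260
  i=8: min(10*3^8, 260) = 260
  i=9: min(10*3^9, 260) = 260
  i=10: min(10*3^10, 260) = 260
  i=11: min(10*3^11, 260) = 260

Answer: 10 30 90 260 260 260 260 260 260 260 260 260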